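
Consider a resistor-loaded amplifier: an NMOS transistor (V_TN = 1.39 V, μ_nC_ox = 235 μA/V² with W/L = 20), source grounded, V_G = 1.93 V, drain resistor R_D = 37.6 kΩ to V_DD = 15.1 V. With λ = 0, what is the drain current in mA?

V_GS = V_G = 1.93 V, so V_ov = 1.93 − 1.39 = 0.54 V.
k_n = μ_nC_ox · (W/L) = 4.7 mA/V².
Assume saturation: I_D = ½ k_n V_ov² = 0.5 × 4.7 × 0.54² = 0.685 mA, giving V_DS = V_DD − I_D R_D = 15.1 − 0.685 × 37.6 = -10.7 V.
But -10.7 V < V_ov = 0.54 V, so the device is actually in triode.
In triode I_D = k_n[V_ov V_DS − ½ V_DS²] and I_D = (V_DD − V_DS)/R_D. Equating: 88.4 V_DS² − 96.43 V_DS + 15.1 = 0, giving V_DS = 0.189 V (the root below V_ov).
I_D = (15.1 − 0.189) / 37.6 = 0.397 mA.

I_D = 0.397 mA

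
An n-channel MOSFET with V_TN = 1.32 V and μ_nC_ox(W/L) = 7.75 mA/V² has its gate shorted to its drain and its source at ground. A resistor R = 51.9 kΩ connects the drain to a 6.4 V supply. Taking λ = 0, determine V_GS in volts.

V_GS = 1.48 V

With gate tied to drain, V_GS = V_DS ≥ V_GS − V_TN, so the device is in saturation.
KCL at the drain: ½ k_n (V_GS − V_TN)² = (V_DD − V_GS)/R.
Let x = V_GS − 1.32. Then 201 x² + x − 5.08 = 0, giving x = 0.156 V (positive root), so V_GS = 1.48 V.
I_D = (V_DD − V_GS)/R = (6.4 − 1.48) / 51.9 = 0.0949 mA.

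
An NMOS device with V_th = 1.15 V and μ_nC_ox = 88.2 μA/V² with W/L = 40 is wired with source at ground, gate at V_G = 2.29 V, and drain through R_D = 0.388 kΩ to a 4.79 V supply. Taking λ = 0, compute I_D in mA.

V_GS = V_G = 2.29 V, so V_ov = 2.29 − 1.15 = 1.14 V.
k_n = μ_nC_ox · (W/L) = 3.528 mA/V².
Assume saturation: I_D = ½ k_n V_ov² = 0.5 × 3.528 × 1.14² = 2.29 mA, giving V_DS = V_DD − I_D R_D = 4.79 − 2.29 × 0.388 = 3.9 V.
V_DS = 3.9 V ≥ V_ov = 1.14 V, confirming saturation.

I_D = 2.29 mA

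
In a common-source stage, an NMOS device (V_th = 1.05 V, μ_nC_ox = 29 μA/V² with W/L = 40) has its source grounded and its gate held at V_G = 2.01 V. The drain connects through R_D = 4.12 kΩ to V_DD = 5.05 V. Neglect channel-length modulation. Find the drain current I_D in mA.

V_GS = V_G = 2.01 V, so V_ov = 2.01 − 1.05 = 0.96 V.
k_n = μ_nC_ox · (W/L) = 1.16 mA/V².
Assume saturation: I_D = ½ k_n V_ov² = 0.5 × 1.16 × 0.96² = 0.535 mA, giving V_DS = V_DD − I_D R_D = 5.05 − 0.535 × 4.12 = 2.85 V.
V_DS = 2.85 V ≥ V_ov = 0.96 V, confirming saturation.

I_D = 0.535 mA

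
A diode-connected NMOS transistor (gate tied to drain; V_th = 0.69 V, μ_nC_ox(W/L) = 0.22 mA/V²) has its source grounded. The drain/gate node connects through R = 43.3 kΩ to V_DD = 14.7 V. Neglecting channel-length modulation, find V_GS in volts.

V_GS = 2.30 V

With gate tied to drain, V_GS = V_DS ≥ V_GS − V_th, so the device is in saturation.
KCL at the drain: ½ k_n (V_GS − V_th)² = (V_DD − V_GS)/R.
Let x = V_GS − 0.69. Then 4.76 x² + x − 14.01 = 0, giving x = 1.61 V (positive root), so V_GS = 2.3 V.
I_D = (V_DD − V_GS)/R = (14.7 − 2.3) / 43.3 = 0.286 mA.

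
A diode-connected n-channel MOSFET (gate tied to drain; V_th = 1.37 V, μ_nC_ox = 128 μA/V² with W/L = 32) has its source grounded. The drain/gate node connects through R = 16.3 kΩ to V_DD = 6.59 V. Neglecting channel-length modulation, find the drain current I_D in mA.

I_D = 0.297 mA

With gate tied to drain, V_GS = V_DS ≥ V_GS − V_th, so the device is in saturation.
k_n = μ_nC_ox · (W/L) = 4.096 mA/V².
KCL at the drain: ½ k_n (V_GS − V_th)² = (V_DD − V_GS)/R.
Let x = V_GS − 1.37. Then 33.4 x² + x − 5.22 = 0, giving x = 0.381 V (positive root), so V_GS = 1.75 V.
I_D = (V_DD − V_GS)/R = (6.59 − 1.75) / 16.3 = 0.297 mA.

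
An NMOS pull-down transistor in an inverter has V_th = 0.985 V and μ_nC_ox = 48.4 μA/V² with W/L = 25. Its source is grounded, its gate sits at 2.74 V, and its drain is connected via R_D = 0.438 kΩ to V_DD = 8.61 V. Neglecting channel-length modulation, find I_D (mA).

I_D = 1.86 mA

V_GS = V_G = 2.74 V, so V_ov = 2.74 − 0.985 = 1.76 V.
k_n = μ_nC_ox · (W/L) = 1.21 mA/V².
Assume saturation: I_D = ½ k_n V_ov² = 0.5 × 1.21 × 1.76² = 1.86 mA, giving V_DS = V_DD − I_D R_D = 8.61 − 1.86 × 0.438 = 7.79 V.
V_DS = 7.79 V ≥ V_ov = 1.76 V, confirming saturation.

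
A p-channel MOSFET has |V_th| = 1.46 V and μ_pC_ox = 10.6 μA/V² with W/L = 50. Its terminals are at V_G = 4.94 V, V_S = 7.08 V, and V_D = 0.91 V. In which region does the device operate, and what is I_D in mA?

Saturation; I_D = 0.123 mA

V_SG = V_S − V_G = 7.08 − 4.94 = 2.14 V; V_SD = V_S − V_D = 7.08 − 0.91 = 6.17 V.
k_p = μ_pC_ox · (W/L) = 0.53 mA/V².
V_ov = V_SG − |V_th| = 2.14 − 1.46 = 0.68 V.
Since V_SD = 6.17 V ≥ V_ov = 0.68 V, the device is in saturation.
I_D = ½ k_p V_ov² = 0.5 × 0.53 × 0.68² = 0.123 mA.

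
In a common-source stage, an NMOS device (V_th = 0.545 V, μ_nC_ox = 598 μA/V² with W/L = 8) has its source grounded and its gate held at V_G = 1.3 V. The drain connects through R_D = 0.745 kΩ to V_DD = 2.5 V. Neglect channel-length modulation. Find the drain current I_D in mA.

V_GS = V_G = 1.3 V, so V_ov = 1.3 − 0.545 = 0.755 V.
k_n = μ_nC_ox · (W/L) = 4.784 mA/V².
Assume saturation: I_D = ½ k_n V_ov² = 0.5 × 4.784 × 0.755² = 1.36 mA, giving V_DS = V_DD − I_D R_D = 2.5 − 1.36 × 0.745 = 1.48 V.
V_DS = 1.48 V ≥ V_ov = 0.755 V, confirming saturation.

I_D = 1.36 mA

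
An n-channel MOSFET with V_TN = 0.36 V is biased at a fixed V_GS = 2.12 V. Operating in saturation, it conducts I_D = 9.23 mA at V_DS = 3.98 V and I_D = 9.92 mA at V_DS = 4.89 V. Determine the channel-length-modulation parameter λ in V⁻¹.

With V_GS fixed, I_D ∝ (1 + λ V_DS) in saturation, so I_D2/I_D1 = (1 + λ V_DS2)/(1 + λ V_DS1).
9.92/9.23 = 1.075 = (1 + 4.89 λ)/(1 + 3.98 λ).
Solving: λ (I_D1 V_DS2 − I_D2 V_DS1) = I_D2 − I_D1, so λ = (9.92 − 9.23) / (9.23 × 4.89 − 9.92 × 3.98) = 0.69 / 5.65 = 0.122 V⁻¹.

λ = 0.122 V⁻¹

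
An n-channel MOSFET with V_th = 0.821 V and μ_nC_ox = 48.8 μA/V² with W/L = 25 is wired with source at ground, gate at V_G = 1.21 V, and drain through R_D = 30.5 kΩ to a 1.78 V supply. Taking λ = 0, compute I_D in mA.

V_GS = V_G = 1.21 V, so V_ov = 1.21 − 0.821 = 0.389 V.
k_n = μ_nC_ox · (W/L) = 1.22 mA/V².
Assume saturation: I_D = ½ k_n V_ov² = 0.5 × 1.22 × 0.389² = 0.0923 mA, giving V_DS = V_DD − I_D R_D = 1.78 − 0.0923 × 30.5 = -1.04 V.
But -1.04 V < V_ov = 0.389 V, so the device is actually in triode.
In triode I_D = k_n[V_ov V_DS − ½ V_DS²] and I_D = (V_DD − V_DS)/R_D. Equating: 18.6 V_DS² − 15.47 V_DS + 1.78 = 0, giving V_DS = 0.138 V (the root below V_ov).
I_D = (1.78 − 0.138) / 30.5 = 0.0538 mA.

I_D = 0.0538 mA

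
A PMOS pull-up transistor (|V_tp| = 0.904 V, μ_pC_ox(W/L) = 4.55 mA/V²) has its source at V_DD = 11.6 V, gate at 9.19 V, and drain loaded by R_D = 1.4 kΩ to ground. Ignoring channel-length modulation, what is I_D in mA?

V_SG = V_DD − V_G = 11.6 − 9.19 = 2.41 V, so V_ov = 2.41 − 0.904 = 1.51 V.
Assume saturation: I_D = ½ k_p V_ov² = 0.5 × 4.55 × 1.51² = 5.16 mA, giving V_SD = V_DD − I_D R_D = 11.6 − 5.16 × 1.4 = 4.38 V.
V_SD = 4.38 V ≥ V_ov = 1.51 V, confirming saturation.

I_D = 5.16 mA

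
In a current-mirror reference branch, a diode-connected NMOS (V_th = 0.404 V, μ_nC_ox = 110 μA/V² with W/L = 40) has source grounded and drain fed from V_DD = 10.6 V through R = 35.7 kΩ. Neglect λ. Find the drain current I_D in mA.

I_D = 0.276 mA

With gate tied to drain, V_GS = V_DS ≥ V_GS − V_th, so the device is in saturation.
k_n = μ_nC_ox · (W/L) = 4.4 mA/V².
KCL at the drain: ½ k_n (V_GS − V_th)² = (V_DD − V_GS)/R.
Let x = V_GS − 0.404. Then 78.5 x² + x − 10.2 = 0, giving x = 0.354 V (positive root), so V_GS = 0.758 V.
I_D = (V_DD − V_GS)/R = (10.6 − 0.758) / 35.7 = 0.276 mA.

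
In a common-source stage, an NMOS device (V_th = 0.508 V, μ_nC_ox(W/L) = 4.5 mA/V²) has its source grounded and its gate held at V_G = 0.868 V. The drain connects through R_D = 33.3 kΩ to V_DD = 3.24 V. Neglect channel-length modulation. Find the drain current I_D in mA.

I_D = 0.0954 mA

V_GS = V_G = 0.868 V, so V_ov = 0.868 − 0.508 = 0.36 V.
Assume saturation: I_D = ½ k_n V_ov² = 0.5 × 4.5 × 0.36² = 0.292 mA, giving V_DS = V_DD − I_D R_D = 3.24 − 0.292 × 33.3 = -6.47 V.
But -6.47 V < V_ov = 0.36 V, so the device is actually in triode.
In triode I_D = k_n[V_ov V_DS − ½ V_DS²] and I_D = (V_DD − V_DS)/R_D. Equating: 74.9 V_DS² − 54.95 V_DS + 3.24 = 0, giving V_DS = 0.0647 V (the root below V_ov).
I_D = (3.24 − 0.0647) / 33.3 = 0.0954 mA.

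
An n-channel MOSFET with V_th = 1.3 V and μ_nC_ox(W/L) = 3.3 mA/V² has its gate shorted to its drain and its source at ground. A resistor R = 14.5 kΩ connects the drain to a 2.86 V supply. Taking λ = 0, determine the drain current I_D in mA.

I_D = 0.0914 mA

With gate tied to drain, V_GS = V_DS ≥ V_GS − V_th, so the device is in saturation.
KCL at the drain: ½ k_n (V_GS − V_th)² = (V_DD − V_GS)/R.
Let x = V_GS − 1.3. Then 23.9 x² + x − 1.56 = 0, giving x = 0.235 V (positive root), so V_GS = 1.54 V.
I_D = (V_DD − V_GS)/R = (2.86 − 1.54) / 14.5 = 0.0914 mA.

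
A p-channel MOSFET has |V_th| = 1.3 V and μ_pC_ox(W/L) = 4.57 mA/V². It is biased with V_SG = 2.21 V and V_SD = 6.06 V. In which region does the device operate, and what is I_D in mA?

V_ov = V_SG − |V_th| = 2.21 − 1.3 = 0.91 V.
Since V_SD = 6.06 V ≥ V_ov = 0.91 V, the device is in saturation.
I_D = ½ k_p V_ov² = 0.5 × 4.57 × 0.91² = 1.89 mA.

Saturation; I_D = 1.89 mA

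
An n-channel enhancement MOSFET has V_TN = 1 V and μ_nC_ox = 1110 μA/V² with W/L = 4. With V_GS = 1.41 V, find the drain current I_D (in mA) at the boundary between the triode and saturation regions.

I_D = 0.373 mA

At the boundary V_DS = V_ov = V_GS − V_TN = 1.41 − 1 = 0.41 V.
k_n = μ_nC_ox · (W/L) = 4.44 mA/V².
I_D = ½ k_n V_ov² = 0.5 × 4.44 × 0.41² = 0.373 mA.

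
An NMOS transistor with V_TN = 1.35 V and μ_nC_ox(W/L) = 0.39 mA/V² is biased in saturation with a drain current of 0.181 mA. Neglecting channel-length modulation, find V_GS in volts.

In saturation I_D = ½ k_n (V_GS − V_TN)², so V_GS − V_TN = √(2 I_D / k_n) = √(2 × 0.181 / 0.39) = 0.963 V.
V_GS = 1.35 + 0.963 = 2.31 V.

V_GS = 2.31 V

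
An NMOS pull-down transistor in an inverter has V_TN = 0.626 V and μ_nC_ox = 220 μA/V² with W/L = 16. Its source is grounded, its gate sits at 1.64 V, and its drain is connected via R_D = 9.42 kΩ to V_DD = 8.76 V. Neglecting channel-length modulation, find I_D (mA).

I_D = 0.899 mA

V_GS = V_G = 1.64 V, so V_ov = 1.64 − 0.626 = 1.01 V.
k_n = μ_nC_ox · (W/L) = 3.52 mA/V².
Assume saturation: I_D = ½ k_n V_ov² = 0.5 × 3.52 × 1.01² = 1.81 mA, giving V_DS = V_DD − I_D R_D = 8.76 − 1.81 × 9.42 = -8.29 V.
But -8.29 V < V_ov = 1.01 V, so the device is actually in triode.
In triode I_D = k_n[V_ov V_DS − ½ V_DS²] and I_D = (V_DD − V_DS)/R_D. Equating: 16.6 V_DS² − 34.62 V_DS + 8.76 = 0, giving V_DS = 0.295 V (the root below V_ov).
I_D = (8.76 − 0.295) / 9.42 = 0.899 mA.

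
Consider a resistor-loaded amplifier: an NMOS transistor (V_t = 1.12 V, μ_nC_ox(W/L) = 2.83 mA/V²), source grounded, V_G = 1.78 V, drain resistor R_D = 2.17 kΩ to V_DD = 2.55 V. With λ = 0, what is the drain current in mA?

V_GS = V_G = 1.78 V, so V_ov = 1.78 − 1.12 = 0.66 V.
Assume saturation: I_D = ½ k_n V_ov² = 0.5 × 2.83 × 0.66² = 0.616 mA, giving V_DS = V_DD − I_D R_D = 2.55 − 0.616 × 2.17 = 1.21 V.
V_DS = 1.21 V ≥ V_ov = 0.66 V, confirming saturation.

I_D = 0.616 mA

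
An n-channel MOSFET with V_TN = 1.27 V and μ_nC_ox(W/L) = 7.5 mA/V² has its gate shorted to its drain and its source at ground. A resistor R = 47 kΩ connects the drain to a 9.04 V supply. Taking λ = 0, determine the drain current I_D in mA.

With gate tied to drain, V_GS = V_DS ≥ V_GS − V_TN, so the device is in saturation.
KCL at the drain: ½ k_n (V_GS − V_TN)² = (V_DD − V_GS)/R.
Let x = V_GS − 1.27. Then 176 x² + x − 7.77 = 0, giving x = 0.207 V (positive root), so V_GS = 1.48 V.
I_D = (V_DD − V_GS)/R = (9.04 − 1.48) / 47 = 0.161 mA.

I_D = 0.161 mA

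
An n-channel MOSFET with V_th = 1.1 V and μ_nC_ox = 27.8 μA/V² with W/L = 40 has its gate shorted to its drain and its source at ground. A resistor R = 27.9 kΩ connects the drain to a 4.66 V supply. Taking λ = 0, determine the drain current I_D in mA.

With gate tied to drain, V_GS = V_DS ≥ V_GS − V_th, so the device is in saturation.
k_n = μ_nC_ox · (W/L) = 1.112 mA/V².
KCL at the drain: ½ k_n (V_GS − V_th)² = (V_DD − V_GS)/R.
Let x = V_GS − 1.1. Then 15.5 x² + x − 3.56 = 0, giving x = 0.448 V (positive root), so V_GS = 1.55 V.
I_D = (V_DD − V_GS)/R = (4.66 − 1.55) / 27.9 = 0.112 mA.

I_D = 0.112 mA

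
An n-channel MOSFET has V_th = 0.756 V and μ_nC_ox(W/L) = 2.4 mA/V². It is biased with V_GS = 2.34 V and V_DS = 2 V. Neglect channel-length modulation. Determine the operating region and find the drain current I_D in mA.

Saturation; I_D = 3.01 mA

V_ov = V_GS − V_th = 2.34 − 0.756 = 1.58 V.
Since V_DS = 2 V ≥ V_ov = 1.58 V, the device is in saturation.
I_D = ½ k_n V_ov² = 0.5 × 2.4 × 1.58² = 3.01 mA.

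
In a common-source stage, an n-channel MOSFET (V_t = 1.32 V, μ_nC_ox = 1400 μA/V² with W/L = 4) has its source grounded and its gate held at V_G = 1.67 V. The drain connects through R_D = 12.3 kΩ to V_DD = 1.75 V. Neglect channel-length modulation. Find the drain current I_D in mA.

I_D = 0.136 mA

V_GS = V_G = 1.67 V, so V_ov = 1.67 − 1.32 = 0.35 V.
k_n = μ_nC_ox · (W/L) = 5.6 mA/V².
Assume saturation: I_D = ½ k_n V_ov² = 0.5 × 5.6 × 0.35² = 0.343 mA, giving V_DS = V_DD − I_D R_D = 1.75 − 0.343 × 12.3 = -2.47 V.
But -2.47 V < V_ov = 0.35 V, so the device is actually in triode.
In triode I_D = k_n[V_ov V_DS − ½ V_DS²] and I_D = (V_DD − V_DS)/R_D. Equating: 34.4 V_DS² − 25.11 V_DS + 1.75 = 0, giving V_DS = 0.0781 V (the root below V_ov).
I_D = (1.75 − 0.0781) / 12.3 = 0.136 mA.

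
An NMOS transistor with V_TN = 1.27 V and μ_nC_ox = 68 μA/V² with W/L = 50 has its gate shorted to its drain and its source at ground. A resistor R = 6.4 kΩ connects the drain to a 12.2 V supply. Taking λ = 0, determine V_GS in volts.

With gate tied to drain, V_GS = V_DS ≥ V_GS − V_TN, so the device is in saturation.
k_n = μ_nC_ox · (W/L) = 3.4 mA/V².
KCL at the drain: ½ k_n (V_GS − V_TN)² = (V_DD − V_GS)/R.
Let x = V_GS − 1.27. Then 10.9 x² + x − 10.93 = 0, giving x = 0.957 V (positive root), so V_GS = 2.23 V.
I_D = (V_DD − V_GS)/R = (12.2 − 2.23) / 6.4 = 1.56 mA.

V_GS = 2.23 V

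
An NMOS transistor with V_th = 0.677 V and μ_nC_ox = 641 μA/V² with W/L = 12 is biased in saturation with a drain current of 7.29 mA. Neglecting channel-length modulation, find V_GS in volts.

k_n = μ_nC_ox · (W/L) = 7.692 mA/V².
In saturation I_D = ½ k_n (V_GS − V_th)², so V_GS − V_th = √(2 I_D / k_n) = √(2 × 7.29 / 7.692) = 1.38 V.
V_GS = 0.677 + 1.38 = 2.05 V.

V_GS = 2.05 V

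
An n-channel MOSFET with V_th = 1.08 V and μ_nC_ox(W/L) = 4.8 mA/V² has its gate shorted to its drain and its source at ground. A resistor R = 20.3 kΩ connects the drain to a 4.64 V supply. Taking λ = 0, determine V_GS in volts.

With gate tied to drain, V_GS = V_DS ≥ V_GS − V_th, so the device is in saturation.
KCL at the drain: ½ k_n (V_GS − V_th)² = (V_DD − V_GS)/R.
Let x = V_GS − 1.08. Then 48.7 x² + x − 3.56 = 0, giving x = 0.26 V (positive root), so V_GS = 1.34 V.
I_D = (V_DD − V_GS)/R = (4.64 − 1.34) / 20.3 = 0.163 mA.

V_GS = 1.34 V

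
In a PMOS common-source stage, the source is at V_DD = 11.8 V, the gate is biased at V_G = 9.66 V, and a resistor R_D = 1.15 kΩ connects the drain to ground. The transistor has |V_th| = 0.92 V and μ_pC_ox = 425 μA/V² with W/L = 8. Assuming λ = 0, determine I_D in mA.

V_SG = V_DD − V_G = 11.8 − 9.66 = 2.14 V, so V_ov = 2.14 − 0.92 = 1.22 V.
k_p = μ_pC_ox · (W/L) = 3.4 mA/V².
Assume saturation: I_D = ½ k_p V_ov² = 0.5 × 3.4 × 1.22² = 2.53 mA, giving V_SD = V_DD − I_D R_D = 11.8 − 2.53 × 1.15 = 8.89 V.
V_SD = 8.89 V ≥ V_ov = 1.22 V, confirming saturation.

I_D = 2.53 mA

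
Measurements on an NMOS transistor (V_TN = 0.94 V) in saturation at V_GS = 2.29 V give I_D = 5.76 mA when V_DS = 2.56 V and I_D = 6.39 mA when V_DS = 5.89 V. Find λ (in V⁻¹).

With V_GS fixed, I_D ∝ (1 + λ V_DS) in saturation, so I_D2/I_D1 = (1 + λ V_DS2)/(1 + λ V_DS1).
6.39/5.76 = 1.109 = (1 + 5.89 λ)/(1 + 2.56 λ).
Solving: λ (I_D1 V_DS2 − I_D2 V_DS1) = I_D2 − I_D1, so λ = (6.39 − 5.76) / (5.76 × 5.89 − 6.39 × 2.56) = 0.63 / 17.6 = 0.0359 V⁻¹.

λ = 0.0359 V⁻¹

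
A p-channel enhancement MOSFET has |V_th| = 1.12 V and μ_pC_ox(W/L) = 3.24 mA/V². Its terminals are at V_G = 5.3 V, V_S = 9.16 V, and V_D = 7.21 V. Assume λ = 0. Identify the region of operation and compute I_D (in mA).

Triode; I_D = 11.2 mA

V_SG = V_S − V_G = 9.16 − 5.3 = 3.86 V; V_SD = V_S − V_D = 9.16 − 7.21 = 1.95 V.
V_ov = V_SG − |V_th| = 3.86 − 1.12 = 2.74 V.
Since V_SD = 1.95 V < V_ov = 2.74 V, the device is in the triode region.
I_D = k_p [V_ov · V_SD − ½ V_SD²] = 3.24 × [2.74 × 1.95 − 0.5 × 1.95²] = 11.2 mA.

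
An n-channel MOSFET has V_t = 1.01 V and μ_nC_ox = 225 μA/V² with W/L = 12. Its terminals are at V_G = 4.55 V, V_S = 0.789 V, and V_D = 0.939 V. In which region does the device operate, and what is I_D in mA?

Triode; I_D = 1.08 mA

V_GS = V_G − V_S = 4.55 − 0.789 = 3.76 V; V_DS = V_D − V_S = 0.939 − 0.789 = 0.15 V.
k_n = μ_nC_ox · (W/L) = 2.7 mA/V².
V_ov = V_GS − V_t = 3.76 − 1.01 = 2.75 V.
Since V_DS = 0.15 V < V_ov = 2.75 V, the device is in the triode region.
I_D = k_n [V_ov · V_DS − ½ V_DS²] = 2.7 × [2.75 × 0.15 − 0.5 × 0.15²] = 1.08 mA.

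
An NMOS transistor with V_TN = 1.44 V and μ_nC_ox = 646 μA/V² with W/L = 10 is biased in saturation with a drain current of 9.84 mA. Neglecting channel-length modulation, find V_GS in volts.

V_GS = 3.19 V

k_n = μ_nC_ox · (W/L) = 6.46 mA/V².
In saturation I_D = ½ k_n (V_GS − V_TN)², so V_GS − V_TN = √(2 I_D / k_n) = √(2 × 9.84 / 6.46) = 1.75 V.
V_GS = 1.44 + 1.75 = 3.19 V.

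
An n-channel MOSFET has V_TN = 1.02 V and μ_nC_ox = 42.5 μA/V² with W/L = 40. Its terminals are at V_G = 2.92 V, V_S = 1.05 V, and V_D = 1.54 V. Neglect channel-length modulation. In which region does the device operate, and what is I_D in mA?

Triode; I_D = 0.504 mA

V_GS = V_G − V_S = 2.92 − 1.05 = 1.87 V; V_DS = V_D − V_S = 1.54 − 1.05 = 0.49 V.
k_n = μ_nC_ox · (W/L) = 1.7 mA/V².
V_ov = V_GS − V_TN = 1.87 − 1.02 = 0.85 V.
Since V_DS = 0.49 V < V_ov = 0.85 V, the device is in the triode region.
I_D = k_n [V_ov · V_DS − ½ V_DS²] = 1.7 × [0.85 × 0.49 − 0.5 × 0.49²] = 0.504 mA.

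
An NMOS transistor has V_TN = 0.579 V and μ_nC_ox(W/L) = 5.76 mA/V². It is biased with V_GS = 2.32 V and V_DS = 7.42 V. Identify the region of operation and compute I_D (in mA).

V_ov = V_GS − V_TN = 2.32 − 0.579 = 1.74 V.
Since V_DS = 7.42 V ≥ V_ov = 1.74 V, the device is in saturation.
I_D = ½ k_n V_ov² = 0.5 × 5.76 × 1.74² = 8.73 mA.

Saturation; I_D = 8.73 mA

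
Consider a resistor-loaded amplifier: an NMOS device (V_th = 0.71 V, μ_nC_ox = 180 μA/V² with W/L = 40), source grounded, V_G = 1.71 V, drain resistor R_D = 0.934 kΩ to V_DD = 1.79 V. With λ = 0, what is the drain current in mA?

V_GS = V_G = 1.71 V, so V_ov = 1.71 − 0.71 = 1 V.
k_n = μ_nC_ox · (W/L) = 7.2 mA/V².
Assume saturation: I_D = ½ k_n V_ov² = 0.5 × 7.2 × 1² = 3.6 mA, giving V_DS = V_DD − I_D R_D = 1.79 − 3.6 × 0.934 = -1.57 V.
But -1.57 V < V_ov = 1 V, so the device is actually in triode.
In triode I_D = k_n[V_ov V_DS − ½ V_DS²] and I_D = (V_DD − V_DS)/R_D. Equating: 3.36 V_DS² − 7.725 V_DS + 1.79 = 0, giving V_DS = 0.261 V (the root below V_ov).
I_D = (1.79 − 0.261) / 0.934 = 1.64 mA.

I_D = 1.64 mA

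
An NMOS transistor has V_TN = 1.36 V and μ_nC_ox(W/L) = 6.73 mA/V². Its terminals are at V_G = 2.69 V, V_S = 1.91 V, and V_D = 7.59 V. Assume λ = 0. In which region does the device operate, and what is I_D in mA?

V_GS = V_G − V_S = 2.69 − 1.91 = 0.78 V; V_DS = V_D − V_S = 7.59 − 1.91 = 5.68 V.
V_GS = 0.78 V < V_TN = 1.36 V, so the transistor is in cutoff.

Cutoff; I_D = 0 mA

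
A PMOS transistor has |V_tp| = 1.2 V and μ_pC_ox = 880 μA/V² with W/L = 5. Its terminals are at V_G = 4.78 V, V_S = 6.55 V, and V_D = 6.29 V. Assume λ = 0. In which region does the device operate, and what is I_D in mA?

V_SG = V_S − V_G = 6.55 − 4.78 = 1.77 V; V_SD = V_S − V_D = 6.55 − 6.29 = 0.26 V.
k_p = μ_pC_ox · (W/L) = 4.4 mA/V².
V_ov = V_SG − |V_tp| = 1.77 − 1.2 = 0.57 V.
Since V_SD = 0.26 V < V_ov = 0.57 V, the device is in the triode region.
I_D = k_p [V_ov · V_SD − ½ V_SD²] = 4.4 × [0.57 × 0.26 − 0.5 × 0.26²] = 0.503 mA.

Triode; I_D = 0.503 mA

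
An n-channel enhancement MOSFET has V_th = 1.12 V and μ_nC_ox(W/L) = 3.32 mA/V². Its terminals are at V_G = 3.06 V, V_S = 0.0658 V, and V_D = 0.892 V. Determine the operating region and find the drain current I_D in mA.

Triode; I_D = 4.01 mA

V_GS = V_G − V_S = 3.06 − 0.0658 = 2.99 V; V_DS = V_D − V_S = 0.892 − 0.0658 = 0.826 V.
V_ov = V_GS − V_th = 2.99 − 1.12 = 1.87 V.
Since V_DS = 0.826 V < V_ov = 1.87 V, the device is in the triode region.
I_D = k_n [V_ov · V_DS − ½ V_DS²] = 3.32 × [1.87 × 0.826 − 0.5 × 0.826²] = 4.01 mA.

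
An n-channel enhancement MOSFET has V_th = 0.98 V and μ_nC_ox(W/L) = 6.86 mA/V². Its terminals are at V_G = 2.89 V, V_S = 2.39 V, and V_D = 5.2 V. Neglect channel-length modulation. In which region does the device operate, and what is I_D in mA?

V_GS = V_G − V_S = 2.89 − 2.39 = 0.5 V; V_DS = V_D − V_S = 5.2 − 2.39 = 2.81 V.
V_GS = 0.5 V < V_th = 0.98 V, so the transistor is in cutoff.

Cutoff; I_D = 0 mA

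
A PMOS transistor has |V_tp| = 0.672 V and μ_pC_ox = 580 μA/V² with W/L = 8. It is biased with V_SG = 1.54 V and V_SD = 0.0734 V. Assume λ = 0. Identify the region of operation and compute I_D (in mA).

Triode; I_D = 0.283 mA

k_p = μ_pC_ox · (W/L) = 4.64 mA/V².
V_ov = V_SG − |V_tp| = 1.54 − 0.672 = 0.868 V.
Since V_SD = 0.0734 V < V_ov = 0.868 V, the device is in the triode region.
I_D = k_p [V_ov · V_SD − ½ V_SD²] = 4.64 × [0.868 × 0.0734 − 0.5 × 0.0734²] = 0.283 mA.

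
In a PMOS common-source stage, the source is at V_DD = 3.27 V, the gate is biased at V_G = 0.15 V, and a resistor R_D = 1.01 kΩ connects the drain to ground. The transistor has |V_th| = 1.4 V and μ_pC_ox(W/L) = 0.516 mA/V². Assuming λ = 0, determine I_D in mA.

I_D = 0.763 mA

V_SG = V_DD − V_G = 3.27 − 0.15 = 3.12 V, so V_ov = 3.12 − 1.4 = 1.72 V.
Assume saturation: I_D = ½ k_p V_ov² = 0.5 × 0.516 × 1.72² = 0.763 mA, giving V_SD = V_DD − I_D R_D = 3.27 − 0.763 × 1.01 = 2.5 V.
V_SD = 2.5 V ≥ V_ov = 1.72 V, confirming saturation.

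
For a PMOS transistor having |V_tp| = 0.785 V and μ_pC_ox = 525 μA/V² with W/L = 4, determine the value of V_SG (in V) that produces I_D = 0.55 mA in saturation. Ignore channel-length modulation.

k_p = μ_pC_ox · (W/L) = 2.1 mA/V².
In saturation I_D = ½ k_p (V_SG − |V_tp|)², so V_SG − |V_tp| = √(2 I_D / k_p) = √(2 × 0.55 / 2.1) = 0.724 V.
V_SG = 0.785 + 0.724 = 1.51 V.

V_SG = 1.51 V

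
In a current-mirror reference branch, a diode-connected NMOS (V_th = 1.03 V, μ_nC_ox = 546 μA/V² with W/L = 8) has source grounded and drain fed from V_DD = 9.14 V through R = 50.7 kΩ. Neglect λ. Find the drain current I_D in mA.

With gate tied to drain, V_GS = V_DS ≥ V_GS − V_th, so the device is in saturation.
k_n = μ_nC_ox · (W/L) = 4.368 mA/V².
KCL at the drain: ½ k_n (V_GS − V_th)² = (V_DD − V_GS)/R.
Let x = V_GS − 1.03. Then 111 x² + x − 8.11 = 0, giving x = 0.266 V (positive root), so V_GS = 1.3 V.
I_D = (V_DD − V_GS)/R = (9.14 − 1.3) / 50.7 = 0.155 mA.

I_D = 0.155 mA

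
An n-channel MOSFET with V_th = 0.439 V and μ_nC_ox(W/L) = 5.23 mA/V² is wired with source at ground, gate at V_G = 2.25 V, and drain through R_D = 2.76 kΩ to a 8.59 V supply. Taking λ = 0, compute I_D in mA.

V_GS = V_G = 2.25 V, so V_ov = 2.25 − 0.439 = 1.81 V.
Assume saturation: I_D = ½ k_n V_ov² = 0.5 × 5.23 × 1.81² = 8.58 mA, giving V_DS = V_DD − I_D R_D = 8.59 − 8.58 × 2.76 = -15.1 V.
But -15.1 V < V_ov = 1.81 V, so the device is actually in triode.
In triode I_D = k_n[V_ov V_DS − ½ V_DS²] and I_D = (V_DD − V_DS)/R_D. Equating: 7.22 V_DS² − 27.14 V_DS + 8.59 = 0, giving V_DS = 0.349 V (the root below V_ov).
I_D = (8.59 − 0.349) / 2.76 = 2.99 mA.

I_D = 2.99 mA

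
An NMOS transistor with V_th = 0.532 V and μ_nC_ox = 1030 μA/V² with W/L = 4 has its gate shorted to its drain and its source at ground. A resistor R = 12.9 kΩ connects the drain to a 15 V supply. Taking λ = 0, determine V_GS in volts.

V_GS = 1.25 V

With gate tied to drain, V_GS = V_DS ≥ V_GS − V_th, so the device is in saturation.
k_n = μ_nC_ox · (W/L) = 4.12 mA/V².
KCL at the drain: ½ k_n (V_GS − V_th)² = (V_DD − V_GS)/R.
Let x = V_GS − 0.532. Then 26.6 x² + x − 14.47 = 0, giving x = 0.719 V (positive root), so V_GS = 1.25 V.
I_D = (V_DD − V_GS)/R = (15 − 1.25) / 12.9 = 1.07 mA.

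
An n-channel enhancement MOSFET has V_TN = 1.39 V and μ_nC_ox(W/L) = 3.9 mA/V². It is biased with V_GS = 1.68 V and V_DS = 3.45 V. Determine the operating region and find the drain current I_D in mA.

V_ov = V_GS − V_TN = 1.68 − 1.39 = 0.29 V.
Since V_DS = 3.45 V ≥ V_ov = 0.29 V, the device is in saturation.
I_D = ½ k_n V_ov² = 0.5 × 3.9 × 0.29² = 0.164 mA.

Saturation; I_D = 0.164 mA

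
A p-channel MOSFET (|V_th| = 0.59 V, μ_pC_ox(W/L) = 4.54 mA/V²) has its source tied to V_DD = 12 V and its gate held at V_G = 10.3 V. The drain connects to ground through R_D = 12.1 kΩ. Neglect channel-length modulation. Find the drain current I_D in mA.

V_SG = V_DD − V_G = 12 − 10.3 = 1.7 V, so V_ov = 1.7 − 0.59 = 1.11 V.
Assume saturation: I_D = ½ k_p V_ov² = 0.5 × 4.54 × 1.11² = 2.8 mA, giving V_SD = V_DD − I_D R_D = 12 − 2.8 × 12.1 = -21.8 V.
But -21.8 V < V_ov = 1.11 V, so the device is actually in triode.
In triode I_D = k_p[V_ov V_SD − ½ V_SD²] and I_D = (V_DD − V_SD)/R_D. Equating: 27.5 V_SD² − 61.98 V_SD + 12 = 0, giving V_SD = 0.214 V (the root below V_ov).
I_D = (12 − 0.214) / 12.1 = 0.974 mA.

I_D = 0.974 mA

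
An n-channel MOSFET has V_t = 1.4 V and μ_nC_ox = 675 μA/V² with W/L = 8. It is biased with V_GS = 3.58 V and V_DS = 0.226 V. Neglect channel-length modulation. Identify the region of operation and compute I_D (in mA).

k_n = μ_nC_ox · (W/L) = 5.4 mA/V².
V_ov = V_GS − V_t = 3.58 − 1.4 = 2.18 V.
Since V_DS = 0.226 V < V_ov = 2.18 V, the device is in the triode region.
I_D = k_n [V_ov · V_DS − ½ V_DS²] = 5.4 × [2.18 × 0.226 − 0.5 × 0.226²] = 2.52 mA.

Triode; I_D = 2.52 mA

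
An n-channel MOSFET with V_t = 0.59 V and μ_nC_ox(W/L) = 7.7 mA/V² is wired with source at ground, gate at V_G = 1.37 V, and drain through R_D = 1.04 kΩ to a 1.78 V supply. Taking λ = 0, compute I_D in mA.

V_GS = V_G = 1.37 V, so V_ov = 1.37 − 0.59 = 0.78 V.
Assume saturation: I_D = ½ k_n V_ov² = 0.5 × 7.7 × 0.78² = 2.34 mA, giving V_DS = V_DD − I_D R_D = 1.78 − 2.34 × 1.04 = -0.656 V.
But -0.656 V < V_ov = 0.78 V, so the device is actually in triode.
In triode I_D = k_n[V_ov V_DS − ½ V_DS²] and I_D = (V_DD − V_DS)/R_D. Equating: 4 V_DS² − 7.246 V_DS + 1.78 = 0, giving V_DS = 0.293 V (the root below V_ov).
I_D = (1.78 − 0.293) / 1.04 = 1.43 mA.

I_D = 1.43 mA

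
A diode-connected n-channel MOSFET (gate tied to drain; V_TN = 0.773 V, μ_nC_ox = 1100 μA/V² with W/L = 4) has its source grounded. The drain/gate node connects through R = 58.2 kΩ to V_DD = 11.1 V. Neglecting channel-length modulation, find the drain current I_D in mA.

With gate tied to drain, V_GS = V_DS ≥ V_GS − V_TN, so the device is in saturation.
k_n = μ_nC_ox · (W/L) = 4.4 mA/V².
KCL at the drain: ½ k_n (V_GS − V_TN)² = (V_DD − V_GS)/R.
Let x = V_GS − 0.773. Then 128 x² + x − 10.33 = 0, giving x = 0.28 V (positive root), so V_GS = 1.05 V.
I_D = (V_DD − V_GS)/R = (11.1 − 1.05) / 58.2 = 0.173 mA.

I_D = 0.173 mA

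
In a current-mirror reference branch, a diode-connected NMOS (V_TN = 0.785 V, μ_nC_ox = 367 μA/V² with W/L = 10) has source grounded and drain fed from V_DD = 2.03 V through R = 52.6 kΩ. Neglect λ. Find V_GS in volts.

V_GS = 0.894 V

With gate tied to drain, V_GS = V_DS ≥ V_GS − V_TN, so the device is in saturation.
k_n = μ_nC_ox · (W/L) = 3.67 mA/V².
KCL at the drain: ½ k_n (V_GS − V_TN)² = (V_DD − V_GS)/R.
Let x = V_GS − 0.785. Then 96.5 x² + x − 1.245 = 0, giving x = 0.109 V (positive root), so V_GS = 0.894 V.
I_D = (V_DD − V_GS)/R = (2.03 − 0.894) / 52.6 = 0.0216 mA.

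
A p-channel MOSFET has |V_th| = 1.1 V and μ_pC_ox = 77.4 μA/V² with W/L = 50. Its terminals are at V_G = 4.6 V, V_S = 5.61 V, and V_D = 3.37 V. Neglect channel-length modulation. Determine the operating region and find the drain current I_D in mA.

Cutoff; I_D = 0 mA

V_SG = V_S − V_G = 5.61 − 4.6 = 1.01 V; V_SD = V_S − V_D = 5.61 − 3.37 = 2.24 V.
V_SG = 1.01 V < |V_th| = 1.1 V, so the transistor is in cutoff.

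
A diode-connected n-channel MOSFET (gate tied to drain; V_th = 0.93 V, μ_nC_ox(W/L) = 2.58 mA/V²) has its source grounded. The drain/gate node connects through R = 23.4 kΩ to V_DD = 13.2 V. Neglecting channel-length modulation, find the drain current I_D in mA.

With gate tied to drain, V_GS = V_DS ≥ V_GS − V_th, so the device is in saturation.
KCL at the drain: ½ k_n (V_GS − V_th)² = (V_DD − V_GS)/R.
Let x = V_GS − 0.93. Then 30.2 x² + x − 12.27 = 0, giving x = 0.621 V (positive root), so V_GS = 1.55 V.
I_D = (V_DD − V_GS)/R = (13.2 − 1.55) / 23.4 = 0.498 mA.

I_D = 0.498 mA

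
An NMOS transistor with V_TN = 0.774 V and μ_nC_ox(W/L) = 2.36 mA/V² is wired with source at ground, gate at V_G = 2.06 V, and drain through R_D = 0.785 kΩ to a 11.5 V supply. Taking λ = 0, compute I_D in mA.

I_D = 1.95 mA

V_GS = V_G = 2.06 V, so V_ov = 2.06 − 0.774 = 1.29 V.
Assume saturation: I_D = ½ k_n V_ov² = 0.5 × 2.36 × 1.29² = 1.95 mA, giving V_DS = V_DD − I_D R_D = 11.5 − 1.95 × 0.785 = 9.97 V.
V_DS = 9.97 V ≥ V_ov = 1.29 V, confirming saturation.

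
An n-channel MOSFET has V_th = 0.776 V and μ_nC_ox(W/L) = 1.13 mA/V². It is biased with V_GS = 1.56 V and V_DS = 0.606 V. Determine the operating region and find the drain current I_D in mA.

Triode; I_D = 0.329 mA

V_ov = V_GS − V_th = 1.56 − 0.776 = 0.784 V.
Since V_DS = 0.606 V < V_ov = 0.784 V, the device is in the triode region.
I_D = k_n [V_ov · V_DS − ½ V_DS²] = 1.13 × [0.784 × 0.606 − 0.5 × 0.606²] = 0.329 mA.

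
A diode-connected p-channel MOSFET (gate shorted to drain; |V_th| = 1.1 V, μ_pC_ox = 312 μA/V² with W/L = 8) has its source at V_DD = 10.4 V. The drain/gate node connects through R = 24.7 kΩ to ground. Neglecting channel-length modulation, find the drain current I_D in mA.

I_D = 0.355 mA

With gate tied to drain, V_SG = V_SD ≥ V_SG − |V_th|, so the device is in saturation.
k_p = μ_pC_ox · (W/L) = 2.496 mA/V².
KCL at the drain: ½ k_p (V_SG − |V_th|)² = (V_DD − V_SG)/R.
Let x = V_SG − 1.1. Then 30.8 x² + x − 9.3 = 0, giving x = 0.533 V (positive root), so V_SG = 1.63 V.
I_D = (V_DD − V_SG)/R = (10.4 − 1.63) / 24.7 = 0.355 mA.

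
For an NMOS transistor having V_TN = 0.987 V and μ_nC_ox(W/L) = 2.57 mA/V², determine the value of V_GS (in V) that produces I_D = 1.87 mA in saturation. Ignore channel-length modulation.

V_GS = 2.19 V

In saturation I_D = ½ k_n (V_GS − V_TN)², so V_GS − V_TN = √(2 I_D / k_n) = √(2 × 1.87 / 2.57) = 1.21 V.
V_GS = 0.987 + 1.21 = 2.19 V.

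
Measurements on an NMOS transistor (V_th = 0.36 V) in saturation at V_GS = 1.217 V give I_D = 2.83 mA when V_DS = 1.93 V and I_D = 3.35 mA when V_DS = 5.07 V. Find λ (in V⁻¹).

With V_GS fixed, I_D ∝ (1 + λ V_DS) in saturation, so I_D2/I_D1 = (1 + λ V_DS2)/(1 + λ V_DS1).
3.35/2.83 = 1.184 = (1 + 5.07 λ)/(1 + 1.93 λ).
Solving: λ (I_D1 V_DS2 − I_D2 V_DS1) = I_D2 − I_D1, so λ = (3.35 − 2.83) / (2.83 × 5.07 − 3.35 × 1.93) = 0.52 / 7.88 = 0.066 V⁻¹.

λ = 0.0660 V⁻¹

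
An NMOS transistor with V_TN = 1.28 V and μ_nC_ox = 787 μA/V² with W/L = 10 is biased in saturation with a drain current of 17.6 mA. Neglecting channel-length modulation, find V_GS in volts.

k_n = μ_nC_ox · (W/L) = 7.87 mA/V².
In saturation I_D = ½ k_n (V_GS − V_TN)², so V_GS − V_TN = √(2 I_D / k_n) = √(2 × 17.6 / 7.87) = 2.11 V.
V_GS = 1.28 + 2.11 = 3.39 V.

V_GS = 3.39 V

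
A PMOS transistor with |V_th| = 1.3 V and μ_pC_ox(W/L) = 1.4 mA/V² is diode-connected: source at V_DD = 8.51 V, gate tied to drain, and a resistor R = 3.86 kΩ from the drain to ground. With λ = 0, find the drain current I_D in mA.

I_D = 1.49 mA

With gate tied to drain, V_SG = V_SD ≥ V_SG − |V_th|, so the device is in saturation.
KCL at the drain: ½ k_p (V_SG − |V_th|)² = (V_DD − V_SG)/R.
Let x = V_SG − 1.3. Then 2.7 x² + x − 7.21 = 0, giving x = 1.46 V (positive root), so V_SG = 2.76 V.
I_D = (V_DD − V_SG)/R = (8.51 − 2.76) / 3.86 = 1.49 mA.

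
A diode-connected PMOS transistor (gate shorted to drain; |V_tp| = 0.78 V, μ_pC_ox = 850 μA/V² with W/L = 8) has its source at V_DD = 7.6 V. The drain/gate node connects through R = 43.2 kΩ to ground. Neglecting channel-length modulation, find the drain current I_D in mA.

With gate tied to drain, V_SG = V_SD ≥ V_SG − |V_tp|, so the device is in saturation.
k_p = μ_pC_ox · (W/L) = 6.8 mA/V².
KCL at the drain: ½ k_p (V_SG − |V_tp|)² = (V_DD − V_SG)/R.
Let x = V_SG − 0.78. Then 147 x² + x − 6.82 = 0, giving x = 0.212 V (positive root), so V_SG = 0.992 V.
I_D = (V_DD − V_SG)/R = (7.6 − 0.992) / 43.2 = 0.153 mA.

I_D = 0.153 mA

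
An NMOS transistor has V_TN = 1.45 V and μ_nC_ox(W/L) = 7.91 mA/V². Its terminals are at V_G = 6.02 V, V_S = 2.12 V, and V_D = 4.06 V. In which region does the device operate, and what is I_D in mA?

V_GS = V_G − V_S = 6.02 − 2.12 = 3.9 V; V_DS = V_D − V_S = 4.06 − 2.12 = 1.94 V.
V_ov = V_GS − V_TN = 3.9 − 1.45 = 2.45 V.
Since V_DS = 1.94 V < V_ov = 2.45 V, the device is in the triode region.
I_D = k_n [V_ov · V_DS − ½ V_DS²] = 7.91 × [2.45 × 1.94 − 0.5 × 1.94²] = 22.7 mA.

Triode; I_D = 22.7 mA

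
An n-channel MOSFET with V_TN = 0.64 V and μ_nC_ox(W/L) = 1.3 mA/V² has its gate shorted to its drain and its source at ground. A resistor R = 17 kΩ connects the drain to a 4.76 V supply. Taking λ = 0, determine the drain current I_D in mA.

With gate tied to drain, V_GS = V_DS ≥ V_GS − V_TN, so the device is in saturation.
KCL at the drain: ½ k_n (V_GS − V_TN)² = (V_DD − V_GS)/R.
Let x = V_GS − 0.64. Then 11.1 x² + x − 4.12 = 0, giving x = 0.567 V (positive root), so V_GS = 1.21 V.
I_D = (V_DD − V_GS)/R = (4.76 − 1.21) / 17 = 0.209 mA.

I_D = 0.209 mA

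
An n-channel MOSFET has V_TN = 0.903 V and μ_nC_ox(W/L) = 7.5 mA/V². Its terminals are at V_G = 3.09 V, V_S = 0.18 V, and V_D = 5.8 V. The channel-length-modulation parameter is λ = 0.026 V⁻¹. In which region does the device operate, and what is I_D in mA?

V_GS = V_G − V_S = 3.09 − 0.18 = 2.91 V; V_DS = V_D − V_S = 5.8 − 0.18 = 5.62 V.
V_ov = V_GS − V_TN = 2.91 − 0.903 = 2.01 V.
Since V_DS = 5.62 V ≥ V_ov = 2.01 V, the device is in saturation.
I_D = ½ k_n V_ov² (1 + λ V_DS) = 0.5 × 7.5 × 2.01² × (1 + 0.026 × 5.62) = 17.3 mA.

Saturation; I_D = 17.3 mA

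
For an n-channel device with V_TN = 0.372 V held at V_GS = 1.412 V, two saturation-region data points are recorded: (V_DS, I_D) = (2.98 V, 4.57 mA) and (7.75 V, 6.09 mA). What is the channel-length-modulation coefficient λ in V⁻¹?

λ = 0.0880 V⁻¹

With V_GS fixed, I_D ∝ (1 + λ V_DS) in saturation, so I_D2/I_D1 = (1 + λ V_DS2)/(1 + λ V_DS1).
6.09/4.57 = 1.333 = (1 + 7.75 λ)/(1 + 2.98 λ).
Solving: λ (I_D1 V_DS2 − I_D2 V_DS1) = I_D2 − I_D1, so λ = (6.09 − 4.57) / (4.57 × 7.75 − 6.09 × 2.98) = 1.52 / 17.3 = 0.088 V⁻¹.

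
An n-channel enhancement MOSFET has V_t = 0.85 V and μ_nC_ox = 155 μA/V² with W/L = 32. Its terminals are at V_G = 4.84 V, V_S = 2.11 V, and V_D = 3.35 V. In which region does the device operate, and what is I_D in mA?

Triode; I_D = 7.75 mA

V_GS = V_G − V_S = 4.84 − 2.11 = 2.73 V; V_DS = V_D − V_S = 3.35 − 2.11 = 1.24 V.
k_n = μ_nC_ox · (W/L) = 4.96 mA/V².
V_ov = V_GS − V_t = 2.73 − 0.85 = 1.88 V.
Since V_DS = 1.24 V < V_ov = 1.88 V, the device is in the triode region.
I_D = k_n [V_ov · V_DS − ½ V_DS²] = 4.96 × [1.88 × 1.24 − 0.5 × 1.24²] = 7.75 mA.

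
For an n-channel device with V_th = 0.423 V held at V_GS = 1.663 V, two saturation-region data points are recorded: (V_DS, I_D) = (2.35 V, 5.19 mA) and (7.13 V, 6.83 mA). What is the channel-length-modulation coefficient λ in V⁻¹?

With V_GS fixed, I_D ∝ (1 + λ V_DS) in saturation, so I_D2/I_D1 = (1 + λ V_DS2)/(1 + λ V_DS1).
6.83/5.19 = 1.316 = (1 + 7.13 λ)/(1 + 2.35 λ).
Solving: λ (I_D1 V_DS2 − I_D2 V_DS1) = I_D2 − I_D1, so λ = (6.83 − 5.19) / (5.19 × 7.13 − 6.83 × 2.35) = 1.64 / 21 = 0.0783 V⁻¹.

λ = 0.0783 V⁻¹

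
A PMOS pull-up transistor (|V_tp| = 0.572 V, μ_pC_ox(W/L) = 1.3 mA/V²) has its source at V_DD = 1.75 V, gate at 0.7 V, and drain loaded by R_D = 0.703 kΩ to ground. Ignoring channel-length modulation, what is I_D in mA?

I_D = 0.149 mA

V_SG = V_DD − V_G = 1.75 − 0.7 = 1.05 V, so V_ov = 1.05 − 0.572 = 0.478 V.
Assume saturation: I_D = ½ k_p V_ov² = 0.5 × 1.3 × 0.478² = 0.149 mA, giving V_SD = V_DD − I_D R_D = 1.75 − 0.149 × 0.703 = 1.65 V.
V_SD = 1.65 V ≥ V_ov = 0.478 V, confirming saturation.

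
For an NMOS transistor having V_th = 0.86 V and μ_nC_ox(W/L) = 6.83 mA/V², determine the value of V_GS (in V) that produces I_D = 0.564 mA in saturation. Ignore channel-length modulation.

V_GS = 1.27 V

In saturation I_D = ½ k_n (V_GS − V_th)², so V_GS − V_th = √(2 I_D / k_n) = √(2 × 0.564 / 6.83) = 0.406 V.
V_GS = 0.86 + 0.406 = 1.27 V.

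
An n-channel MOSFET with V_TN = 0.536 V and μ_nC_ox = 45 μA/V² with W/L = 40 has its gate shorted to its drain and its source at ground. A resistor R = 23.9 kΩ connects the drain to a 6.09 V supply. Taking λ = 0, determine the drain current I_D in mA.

I_D = 0.212 mA

With gate tied to drain, V_GS = V_DS ≥ V_GS − V_TN, so the device is in saturation.
k_n = μ_nC_ox · (W/L) = 1.8 mA/V².
KCL at the drain: ½ k_n (V_GS − V_TN)² = (V_DD − V_GS)/R.
Let x = V_GS − 0.536. Then 21.5 x² + x − 5.554 = 0, giving x = 0.485 V (positive root), so V_GS = 1.02 V.
I_D = (V_DD − V_GS)/R = (6.09 − 1.02) / 23.9 = 0.212 mA.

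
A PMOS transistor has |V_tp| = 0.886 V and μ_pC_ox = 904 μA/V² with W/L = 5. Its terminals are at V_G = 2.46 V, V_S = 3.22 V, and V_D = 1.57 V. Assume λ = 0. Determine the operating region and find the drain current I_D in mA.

V_SG = V_S − V_G = 3.22 − 2.46 = 0.76 V; V_SD = V_S − V_D = 3.22 − 1.57 = 1.65 V.
V_SG = 0.76 V < |V_tp| = 0.886 V, so the transistor is in cutoff.

Cutoff; I_D = 0 mA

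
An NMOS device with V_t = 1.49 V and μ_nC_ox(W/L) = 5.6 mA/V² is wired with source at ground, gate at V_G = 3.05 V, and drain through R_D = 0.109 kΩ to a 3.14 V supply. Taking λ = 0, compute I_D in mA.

V_GS = V_G = 3.05 V, so V_ov = 3.05 − 1.49 = 1.56 V.
Assume saturation: I_D = ½ k_n V_ov² = 0.5 × 5.6 × 1.56² = 6.81 mA, giving V_DS = V_DD − I_D R_D = 3.14 − 6.81 × 0.109 = 2.4 V.
V_DS = 2.4 V ≥ V_ov = 1.56 V, confirming saturation.

I_D = 6.81 mA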